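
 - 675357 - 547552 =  - 1222909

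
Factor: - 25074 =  - 2^1*3^2*7^1*199^1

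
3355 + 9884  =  13239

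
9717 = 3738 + 5979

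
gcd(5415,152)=19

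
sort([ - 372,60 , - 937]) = [ - 937,-372,  60]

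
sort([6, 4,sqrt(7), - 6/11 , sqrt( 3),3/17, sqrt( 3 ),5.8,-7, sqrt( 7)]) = [ - 7, - 6/11,3/17,  sqrt( 3), sqrt(3) , sqrt( 7 ), sqrt( 7), 4,5.8 , 6]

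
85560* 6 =513360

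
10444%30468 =10444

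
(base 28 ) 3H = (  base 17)5g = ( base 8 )145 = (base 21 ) 4H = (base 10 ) 101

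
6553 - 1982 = 4571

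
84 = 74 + 10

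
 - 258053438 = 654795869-912849307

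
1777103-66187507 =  - 64410404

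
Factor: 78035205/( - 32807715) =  - 5202347/2187181 = - 23^1*37^( - 1) * 59113^( - 1 )*226189^1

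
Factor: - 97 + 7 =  - 90= - 2^1 * 3^2*5^1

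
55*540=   29700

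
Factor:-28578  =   - 2^1* 3^1*11^1*433^1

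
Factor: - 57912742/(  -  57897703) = 2^1*47^1*59^(  -  1)*131^1*809^(  -  1)*1213^(  -  1)*4703^1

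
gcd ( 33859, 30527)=49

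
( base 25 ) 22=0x34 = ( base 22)28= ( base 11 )48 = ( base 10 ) 52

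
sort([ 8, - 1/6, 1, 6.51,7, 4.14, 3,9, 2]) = [ - 1/6,1,2,3,4.14, 6.51,7, 8, 9]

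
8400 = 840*10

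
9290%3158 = 2974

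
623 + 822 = 1445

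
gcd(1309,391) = 17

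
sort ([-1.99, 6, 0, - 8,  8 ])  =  [- 8, - 1.99 , 0,  6 , 8]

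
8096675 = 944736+7151939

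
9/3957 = 3/1319 =0.00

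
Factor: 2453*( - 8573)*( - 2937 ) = 3^1*11^2 * 89^1*223^1*8573^1 = 61763844153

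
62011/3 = 62011/3 = 20670.33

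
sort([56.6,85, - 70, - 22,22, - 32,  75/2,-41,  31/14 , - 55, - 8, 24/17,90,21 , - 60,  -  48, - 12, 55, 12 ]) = [ - 70, - 60,  -  55, - 48, - 41,  -  32, - 22, - 12, - 8,24/17, 31/14,12,21,22, 75/2, 55,56.6,85,90 ] 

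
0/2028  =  0 = 0.00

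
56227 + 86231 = 142458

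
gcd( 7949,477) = 1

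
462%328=134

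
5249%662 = 615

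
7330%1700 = 530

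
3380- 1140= 2240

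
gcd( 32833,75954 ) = 1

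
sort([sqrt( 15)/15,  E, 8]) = [sqrt(15) /15,E,8] 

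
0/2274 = 0  =  0.00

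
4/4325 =4/4325=0.00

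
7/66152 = 7/66152=0.00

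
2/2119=2/2119=0.00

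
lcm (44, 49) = 2156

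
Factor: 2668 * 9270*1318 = 32597250480 =2^4*3^2 * 5^1*23^1*29^1*103^1*659^1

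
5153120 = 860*5992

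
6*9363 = 56178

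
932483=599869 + 332614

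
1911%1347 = 564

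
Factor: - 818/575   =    -  2^1 * 5^( - 2)* 23^( - 1)*409^1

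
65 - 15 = 50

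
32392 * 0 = 0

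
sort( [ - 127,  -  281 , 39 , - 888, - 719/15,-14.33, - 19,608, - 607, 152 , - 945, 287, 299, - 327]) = [ - 945, -888 ,-607,-327,-281,- 127, - 719/15,-19, - 14.33, 39, 152, 287,  299, 608]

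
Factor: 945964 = 2^2*173^1*1367^1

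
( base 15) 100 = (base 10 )225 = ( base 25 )90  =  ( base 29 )7M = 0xe1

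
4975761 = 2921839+2053922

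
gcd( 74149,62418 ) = 1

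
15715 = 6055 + 9660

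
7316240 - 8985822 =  - 1669582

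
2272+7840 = 10112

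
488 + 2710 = 3198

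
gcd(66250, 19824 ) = 2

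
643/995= 643/995 = 0.65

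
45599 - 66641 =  - 21042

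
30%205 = 30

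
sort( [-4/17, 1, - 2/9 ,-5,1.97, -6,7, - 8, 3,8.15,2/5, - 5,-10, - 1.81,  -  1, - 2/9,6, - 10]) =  [-10, - 10, -8,  -  6,-5,  -  5, - 1.81, - 1, - 4/17,-2/9, - 2/9,2/5, 1,1.97,  3, 6,7, 8.15 ] 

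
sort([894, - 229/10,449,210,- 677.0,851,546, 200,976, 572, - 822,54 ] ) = [ -822, - 677.0, - 229/10, 54,200,210,449,546, 572,851 , 894,976]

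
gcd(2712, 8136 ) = 2712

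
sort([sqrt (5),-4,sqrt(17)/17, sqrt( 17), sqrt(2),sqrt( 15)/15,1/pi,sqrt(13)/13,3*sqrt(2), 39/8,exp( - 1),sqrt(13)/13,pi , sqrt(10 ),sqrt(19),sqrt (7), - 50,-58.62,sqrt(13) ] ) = [- 58.62, - 50,  -  4, sqrt(17)/17,sqrt( 15) /15,sqrt(13)/13,sqrt(13)/13, 1/pi, exp( - 1),sqrt( 2) , sqrt(5),sqrt( 7), pi,  sqrt( 10 ),sqrt(13),sqrt (17 ),3*sqrt (2 ),sqrt( 19) , 39/8] 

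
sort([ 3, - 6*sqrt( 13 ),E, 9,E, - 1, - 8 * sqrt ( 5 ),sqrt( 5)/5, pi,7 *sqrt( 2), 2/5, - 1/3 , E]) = [-6*sqrt( 13 ), - 8 *sqrt( 5 ),  -  1, - 1/3,2/5,sqrt ( 5) /5,E,E,  E,3,pi,9,7*sqrt( 2)]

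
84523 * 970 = 81987310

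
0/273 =0 = 0.00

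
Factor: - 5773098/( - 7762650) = 962183/1293775 = 5^ ( - 2 )*7^( - 1 )*17^1* 7393^(- 1 )*56599^1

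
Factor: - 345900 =-2^2*3^1*5^2*1153^1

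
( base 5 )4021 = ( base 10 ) 511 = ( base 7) 1330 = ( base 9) 627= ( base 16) 1FF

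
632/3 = 632/3 =210.67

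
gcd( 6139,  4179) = 7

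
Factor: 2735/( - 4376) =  - 2^( - 3 ) * 5^1 = - 5/8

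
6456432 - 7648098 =- 1191666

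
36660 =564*65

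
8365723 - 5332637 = 3033086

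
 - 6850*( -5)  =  34250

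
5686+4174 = 9860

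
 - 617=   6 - 623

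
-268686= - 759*354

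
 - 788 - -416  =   - 372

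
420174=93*4518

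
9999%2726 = 1821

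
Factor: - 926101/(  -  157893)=3^( - 1 )  *11^1 *52631^( - 1 )*84191^1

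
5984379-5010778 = 973601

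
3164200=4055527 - 891327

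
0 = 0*966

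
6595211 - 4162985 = 2432226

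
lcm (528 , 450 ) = 39600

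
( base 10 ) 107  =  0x6B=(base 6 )255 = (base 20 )57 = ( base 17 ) 65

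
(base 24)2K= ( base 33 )22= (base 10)68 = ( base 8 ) 104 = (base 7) 125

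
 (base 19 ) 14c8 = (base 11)6463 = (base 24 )ejj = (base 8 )20533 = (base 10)8539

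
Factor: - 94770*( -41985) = 3978918450 = 2^1* 3^9* 5^2* 13^1*311^1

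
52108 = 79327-27219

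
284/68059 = 284/68059 = 0.00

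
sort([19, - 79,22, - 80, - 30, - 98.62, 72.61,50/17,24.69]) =[ - 98.62, - 80, - 79, - 30, 50/17, 19, 22, 24.69, 72.61 ] 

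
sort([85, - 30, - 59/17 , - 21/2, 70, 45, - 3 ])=[ - 30,  -  21/2, - 59/17,-3,45,70, 85 ]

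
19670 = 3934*5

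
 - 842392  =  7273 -849665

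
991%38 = 3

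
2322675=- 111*( - 20925)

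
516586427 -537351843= - 20765416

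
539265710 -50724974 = 488540736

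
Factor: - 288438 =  - 2^1*3^1*48073^1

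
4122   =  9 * 458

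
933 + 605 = 1538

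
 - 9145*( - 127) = 1161415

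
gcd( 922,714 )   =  2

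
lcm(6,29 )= 174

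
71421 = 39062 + 32359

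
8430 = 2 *4215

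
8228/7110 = 1 + 559/3555=   1.16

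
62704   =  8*7838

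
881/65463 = 881/65463 = 0.01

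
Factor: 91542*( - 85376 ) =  -7815489792 = - 2^8 * 3^1*11^1*19^1*23^1*29^1 * 73^1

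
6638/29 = 6638/29  =  228.90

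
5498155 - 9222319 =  - 3724164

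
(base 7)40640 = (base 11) 7504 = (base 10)9926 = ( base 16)26c6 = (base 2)10011011000110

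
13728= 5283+8445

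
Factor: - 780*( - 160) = 124800  =  2^7 *3^1*5^2*13^1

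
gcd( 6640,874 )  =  2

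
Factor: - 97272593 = - 11^1*37^1*199^1*1201^1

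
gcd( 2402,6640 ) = 2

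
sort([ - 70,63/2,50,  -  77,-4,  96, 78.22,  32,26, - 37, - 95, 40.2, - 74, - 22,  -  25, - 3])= [ -95, - 77, - 74, - 70, - 37,-25, - 22, - 4 , - 3 , 26,63/2 , 32, 40.2 , 50,  78.22,96] 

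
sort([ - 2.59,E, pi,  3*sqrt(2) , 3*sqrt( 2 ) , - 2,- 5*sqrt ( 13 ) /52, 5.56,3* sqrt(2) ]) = [  -  2.59, - 2, - 5*sqrt(13) /52,E , pi,3*sqrt (2),3*sqrt(2),3*sqrt (2) , 5.56]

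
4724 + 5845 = 10569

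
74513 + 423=74936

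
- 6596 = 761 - 7357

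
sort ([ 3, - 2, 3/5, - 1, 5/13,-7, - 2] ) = [ - 7, - 2, - 2, -1,5/13, 3/5, 3 ] 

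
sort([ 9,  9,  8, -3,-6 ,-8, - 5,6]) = [-8, - 6 ,-5,-3,6,8,9,9 ] 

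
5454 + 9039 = 14493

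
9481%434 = 367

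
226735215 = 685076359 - 458341144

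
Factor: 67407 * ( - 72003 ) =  - 3^2*22469^1* 24001^1 =- 4853506221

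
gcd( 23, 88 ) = 1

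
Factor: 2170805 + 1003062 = 197^1  *  16111^1 = 3173867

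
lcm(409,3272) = 3272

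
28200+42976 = 71176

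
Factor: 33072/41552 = 39/49 =3^1*7^( - 2 )*13^1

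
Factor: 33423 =3^1*13^1*857^1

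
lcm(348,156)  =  4524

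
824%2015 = 824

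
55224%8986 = 1308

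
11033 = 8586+2447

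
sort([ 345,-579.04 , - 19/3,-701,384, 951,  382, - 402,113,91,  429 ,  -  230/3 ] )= [-701  , - 579.04, - 402,-230/3, - 19/3,91,113,345,382,384, 429,951] 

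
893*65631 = 58608483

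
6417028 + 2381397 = 8798425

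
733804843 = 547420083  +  186384760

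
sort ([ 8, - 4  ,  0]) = [ - 4,0, 8]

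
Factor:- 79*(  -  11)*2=1738=2^1*11^1*79^1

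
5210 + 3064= 8274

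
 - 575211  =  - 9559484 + 8984273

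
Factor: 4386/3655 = 6/5 = 2^1*3^1*5^(-1)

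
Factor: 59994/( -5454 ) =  - 11 = -11^1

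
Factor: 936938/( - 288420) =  - 468469/144210 =- 2^( - 1)*3^ ( - 1 )*5^( - 1)*11^( - 1 ) * 17^2*19^( - 1)*23^ ( - 1)*1621^1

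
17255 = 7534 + 9721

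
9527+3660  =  13187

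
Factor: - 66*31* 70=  - 143220 =- 2^2*3^1 *5^1*7^1*11^1*31^1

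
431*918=395658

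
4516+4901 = 9417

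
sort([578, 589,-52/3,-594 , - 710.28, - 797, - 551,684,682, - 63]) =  [-797, - 710.28, - 594, - 551,  -  63,-52/3 , 578,  589,  682,684 ] 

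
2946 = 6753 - 3807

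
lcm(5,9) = 45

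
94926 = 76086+18840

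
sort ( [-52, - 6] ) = [-52,-6 ] 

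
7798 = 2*3899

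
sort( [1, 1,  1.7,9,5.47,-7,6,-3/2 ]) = [ - 7,  -  3/2,1, 1,1.7,5.47,6,9] 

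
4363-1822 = 2541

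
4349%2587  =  1762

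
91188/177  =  30396/59 = 515.19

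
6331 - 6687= -356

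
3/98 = 3/98 = 0.03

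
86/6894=43/3447 = 0.01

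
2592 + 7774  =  10366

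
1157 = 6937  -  5780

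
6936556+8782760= 15719316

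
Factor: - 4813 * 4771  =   -13^1*367^1*4813^1 = - 22962823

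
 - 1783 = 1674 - 3457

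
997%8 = 5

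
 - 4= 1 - 5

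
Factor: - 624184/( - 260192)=2^ ( - 2) *11^1*41^1*47^(  -  1 ) = 451/188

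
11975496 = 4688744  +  7286752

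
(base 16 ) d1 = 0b11010001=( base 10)209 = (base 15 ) de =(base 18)BB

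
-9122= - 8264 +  - 858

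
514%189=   136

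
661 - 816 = -155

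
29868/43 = 29868/43 = 694.60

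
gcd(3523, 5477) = 1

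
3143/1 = 3143  =  3143.00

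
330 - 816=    - 486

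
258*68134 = 17578572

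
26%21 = 5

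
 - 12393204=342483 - 12735687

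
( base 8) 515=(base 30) B3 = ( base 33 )A3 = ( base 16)14d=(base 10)333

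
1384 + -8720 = -7336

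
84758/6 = 14126 + 1/3 = 14126.33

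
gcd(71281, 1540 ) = 7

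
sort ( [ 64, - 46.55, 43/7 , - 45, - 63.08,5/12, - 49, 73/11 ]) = [ - 63.08, - 49, - 46.55, - 45,5/12,43/7, 73/11, 64] 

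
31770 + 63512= 95282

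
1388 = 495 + 893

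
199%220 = 199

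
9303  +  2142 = 11445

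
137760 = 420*328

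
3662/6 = 1831/3 = 610.33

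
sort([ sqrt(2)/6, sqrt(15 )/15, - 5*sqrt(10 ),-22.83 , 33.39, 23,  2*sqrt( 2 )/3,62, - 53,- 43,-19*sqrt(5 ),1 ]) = [-53,-43,-19*sqrt(5 ), - 22.83,  -  5*sqrt( 10 ) , sqrt(2 ) /6,sqrt(15 ) /15, 2 * sqrt( 2)/3,1,23, 33.39,62]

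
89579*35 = 3135265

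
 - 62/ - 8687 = 62/8687= 0.01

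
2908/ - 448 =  - 727/112 = -6.49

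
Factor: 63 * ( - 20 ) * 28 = - 35280 = -  2^4*3^2*5^1 * 7^2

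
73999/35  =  2114  +  9/35 = 2114.26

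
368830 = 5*73766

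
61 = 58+3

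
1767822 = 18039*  98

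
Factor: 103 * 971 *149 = 14901937 = 103^1*149^1 * 971^1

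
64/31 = 64/31 = 2.06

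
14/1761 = 14/1761=0.01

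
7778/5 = 7778/5=1555.60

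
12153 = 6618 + 5535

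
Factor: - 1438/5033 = - 2/7 = - 2^1*7^(- 1) 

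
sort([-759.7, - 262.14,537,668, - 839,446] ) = [ - 839, - 759.7, - 262.14,446,537, 668] 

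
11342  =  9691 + 1651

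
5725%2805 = 115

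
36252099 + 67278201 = 103530300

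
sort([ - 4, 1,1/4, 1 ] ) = [-4, 1/4,1,1 ]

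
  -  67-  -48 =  - 19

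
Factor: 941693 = 211^1*4463^1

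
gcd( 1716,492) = 12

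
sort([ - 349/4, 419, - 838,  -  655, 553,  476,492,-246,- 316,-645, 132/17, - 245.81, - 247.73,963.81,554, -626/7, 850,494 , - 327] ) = [ - 838, - 655,-645,  -  327,  -  316, - 247.73, - 246, - 245.81, - 626/7,  -  349/4, 132/17, 419, 476,492, 494,553, 554,850, 963.81] 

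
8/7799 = 8/7799 = 0.00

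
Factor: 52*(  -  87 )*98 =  - 443352 = - 2^3 * 3^1*7^2 * 13^1*29^1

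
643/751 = 643/751 =0.86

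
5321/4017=1 + 1304/4017 = 1.32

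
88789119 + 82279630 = 171068749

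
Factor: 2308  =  2^2*577^1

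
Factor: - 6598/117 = -2^1 * 3^( - 2 )*13^(-1 )*3299^1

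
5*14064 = 70320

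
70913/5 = 14182 + 3/5 = 14182.60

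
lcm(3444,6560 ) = 137760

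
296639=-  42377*( - 7) 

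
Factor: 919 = 919^1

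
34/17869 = 34/17869 = 0.00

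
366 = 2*183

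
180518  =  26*6943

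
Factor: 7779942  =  2^1*3^3*144073^1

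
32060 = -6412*(- 5) 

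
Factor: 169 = 13^2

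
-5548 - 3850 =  - 9398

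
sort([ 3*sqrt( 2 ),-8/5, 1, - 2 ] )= [ - 2 ,-8/5,1,3 * sqrt( 2)]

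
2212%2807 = 2212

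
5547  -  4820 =727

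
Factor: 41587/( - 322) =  - 5941/46 = - 2^( - 1)*13^1*23^( - 1)*457^1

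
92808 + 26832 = 119640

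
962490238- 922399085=40091153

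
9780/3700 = 2 + 119/185 = 2.64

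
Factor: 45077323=45077323^1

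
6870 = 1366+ 5504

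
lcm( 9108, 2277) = 9108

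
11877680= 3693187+8184493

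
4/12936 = 1/3234  =  0.00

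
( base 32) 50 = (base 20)80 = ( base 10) 160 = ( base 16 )A0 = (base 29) 5F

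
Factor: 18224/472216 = 34/881 = 2^1 * 17^1 *881^(-1)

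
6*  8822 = 52932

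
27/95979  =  9/31993 = 0.00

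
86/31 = 86/31 = 2.77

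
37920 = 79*480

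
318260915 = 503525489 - 185264574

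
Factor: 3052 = 2^2*7^1*109^1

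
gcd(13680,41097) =57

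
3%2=1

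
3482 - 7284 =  - 3802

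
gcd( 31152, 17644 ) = 44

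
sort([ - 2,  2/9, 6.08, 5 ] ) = [ -2, 2/9,5, 6.08]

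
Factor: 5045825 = 5^2*201833^1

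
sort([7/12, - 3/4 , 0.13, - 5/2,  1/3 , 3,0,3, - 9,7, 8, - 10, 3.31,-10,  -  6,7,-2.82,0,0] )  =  [ - 10, - 10,  -  9,- 6  , -2.82, - 5/2, - 3/4 , 0,0,0,0.13,1/3,7/12,3, 3,3.31, 7,7, 8 ]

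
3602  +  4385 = 7987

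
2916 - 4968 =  - 2052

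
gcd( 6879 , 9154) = 1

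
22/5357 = 2/487=0.00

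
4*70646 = 282584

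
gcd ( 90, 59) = 1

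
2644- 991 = 1653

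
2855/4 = 713 + 3/4 = 713.75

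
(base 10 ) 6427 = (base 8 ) 14433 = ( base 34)5J1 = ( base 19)HF5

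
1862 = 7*266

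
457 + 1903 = 2360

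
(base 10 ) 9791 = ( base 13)45C2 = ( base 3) 111102122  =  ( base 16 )263f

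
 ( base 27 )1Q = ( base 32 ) 1L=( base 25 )23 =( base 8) 65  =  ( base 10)53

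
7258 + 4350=11608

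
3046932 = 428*7119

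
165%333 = 165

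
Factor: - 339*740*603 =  - 151268580  =  - 2^2*3^3*5^1*37^1*67^1*113^1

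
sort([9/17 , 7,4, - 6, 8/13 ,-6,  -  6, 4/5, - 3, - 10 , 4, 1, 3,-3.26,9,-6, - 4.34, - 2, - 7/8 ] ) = [ - 10,-6,-6, - 6 ,  -  6  , - 4.34, - 3.26 ,  -  3, - 2,-7/8,  9/17, 8/13, 4/5,1, 3, 4,4, 7, 9]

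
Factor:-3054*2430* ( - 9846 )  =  73069332120 = 2^3*3^8*5^1*509^1 *547^1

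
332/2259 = 332/2259 = 0.15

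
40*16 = 640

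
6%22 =6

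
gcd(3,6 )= 3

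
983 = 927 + 56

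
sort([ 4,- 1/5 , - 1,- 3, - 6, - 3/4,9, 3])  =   [-6 , - 3,  -  1, - 3/4, - 1/5, 3 , 4, 9]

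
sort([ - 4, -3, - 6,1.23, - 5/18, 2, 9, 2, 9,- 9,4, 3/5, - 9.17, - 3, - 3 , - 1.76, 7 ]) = [-9.17, - 9, - 6, - 4, - 3, - 3, - 3,-1.76, - 5/18,3/5, 1.23, 2,  2, 4,  7, 9,  9 ] 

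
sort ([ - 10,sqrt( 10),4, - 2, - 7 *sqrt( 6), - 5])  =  [ - 7*sqrt(6), - 10, - 5 ,  -  2, sqrt( 10),4]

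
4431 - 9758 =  - 5327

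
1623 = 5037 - 3414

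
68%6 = 2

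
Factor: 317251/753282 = 2^(  -  1) * 3^ ( - 2) *11^1 * 151^1  *191^1*41849^ ( - 1 )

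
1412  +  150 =1562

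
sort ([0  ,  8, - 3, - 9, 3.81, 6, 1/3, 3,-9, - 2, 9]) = [ - 9, - 9,-3, - 2, 0, 1/3,  3,3.81, 6, 8, 9] 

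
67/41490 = 67/41490=0.00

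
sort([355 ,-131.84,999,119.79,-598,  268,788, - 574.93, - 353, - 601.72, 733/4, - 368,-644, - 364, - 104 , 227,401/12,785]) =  [-644, - 601.72,  -  598,-574.93 , - 368,-364 , - 353, - 131.84,-104,401/12, 119.79,733/4 , 227, 268, 355,785,788,999]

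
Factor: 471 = 3^1*157^1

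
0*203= 0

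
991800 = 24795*40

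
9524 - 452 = 9072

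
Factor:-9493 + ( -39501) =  - 48994 = - 2^1*11^1  *17^1*131^1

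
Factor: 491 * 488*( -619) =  - 2^3*61^1  *  491^1*619^1 = - 148317352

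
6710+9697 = 16407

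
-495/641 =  - 495/641 = - 0.77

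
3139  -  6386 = -3247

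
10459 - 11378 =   -  919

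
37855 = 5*7571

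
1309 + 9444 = 10753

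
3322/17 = 3322/17 = 195.41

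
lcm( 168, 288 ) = 2016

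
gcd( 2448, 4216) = 136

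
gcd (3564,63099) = 81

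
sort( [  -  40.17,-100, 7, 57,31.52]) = [  -  100, - 40.17, 7, 31.52 , 57 ]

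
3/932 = 3/932 = 0.00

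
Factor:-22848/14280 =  - 8/5 = - 2^3*5^( - 1)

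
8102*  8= 64816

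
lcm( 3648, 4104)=32832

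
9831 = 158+9673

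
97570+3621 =101191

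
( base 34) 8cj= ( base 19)17F4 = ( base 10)9675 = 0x25cb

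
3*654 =1962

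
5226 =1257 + 3969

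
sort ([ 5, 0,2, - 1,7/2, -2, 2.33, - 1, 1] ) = [ - 2, - 1, - 1, 0, 1, 2,2.33,7/2,5 ] 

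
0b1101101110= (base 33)qk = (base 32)RE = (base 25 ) 1A3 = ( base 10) 878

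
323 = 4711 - 4388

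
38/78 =19/39 = 0.49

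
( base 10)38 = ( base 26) 1C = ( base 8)46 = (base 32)16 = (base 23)1f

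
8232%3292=1648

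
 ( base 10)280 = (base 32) 8o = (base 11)235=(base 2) 100011000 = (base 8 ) 430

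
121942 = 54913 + 67029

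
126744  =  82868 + 43876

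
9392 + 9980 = 19372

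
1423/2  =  1423/2 = 711.50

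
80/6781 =80/6781 = 0.01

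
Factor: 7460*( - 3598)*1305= - 2^3*3^2*5^2*7^1*29^1*257^1*373^1  =  -  35027609400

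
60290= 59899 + 391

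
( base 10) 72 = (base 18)40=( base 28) 2G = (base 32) 28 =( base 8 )110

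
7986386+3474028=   11460414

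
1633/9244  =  1633/9244=0.18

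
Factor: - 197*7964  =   - 2^2*11^1*181^1*197^1 = - 1568908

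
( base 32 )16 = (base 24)1E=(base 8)46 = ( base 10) 38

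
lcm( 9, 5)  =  45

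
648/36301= 648/36301 = 0.02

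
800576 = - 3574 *( - 224 ) 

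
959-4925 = -3966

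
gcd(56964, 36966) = 606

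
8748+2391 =11139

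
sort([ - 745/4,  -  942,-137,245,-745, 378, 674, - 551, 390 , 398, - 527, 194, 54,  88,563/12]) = [ - 942, -745,  -  551, - 527, - 745/4, - 137, 563/12, 54, 88, 194, 245 , 378 , 390,398, 674]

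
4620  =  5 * 924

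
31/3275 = 31/3275 = 0.01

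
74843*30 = 2245290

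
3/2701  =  3/2701 = 0.00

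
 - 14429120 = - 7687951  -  6741169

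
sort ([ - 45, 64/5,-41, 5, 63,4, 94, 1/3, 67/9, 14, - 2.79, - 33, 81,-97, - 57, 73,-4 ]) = [ - 97, - 57, - 45, - 41,-33,-4, - 2.79, 1/3, 4, 5, 67/9, 64/5 , 14, 63 , 73, 81,94]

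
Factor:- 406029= -3^1 * 13^1*29^1*359^1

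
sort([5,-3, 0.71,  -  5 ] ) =[- 5,- 3, 0.71,5 ]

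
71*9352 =663992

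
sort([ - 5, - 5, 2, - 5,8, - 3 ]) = [ - 5, - 5,-5,  -  3, 2, 8]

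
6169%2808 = 553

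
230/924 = 115/462 = 0.25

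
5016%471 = 306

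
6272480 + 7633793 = 13906273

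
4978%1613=139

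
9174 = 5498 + 3676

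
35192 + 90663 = 125855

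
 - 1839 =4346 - 6185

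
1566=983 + 583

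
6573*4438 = 29170974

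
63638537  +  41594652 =105233189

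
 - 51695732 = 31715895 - 83411627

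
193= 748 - 555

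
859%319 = 221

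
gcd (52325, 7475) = 7475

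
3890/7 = 3890/7 = 555.71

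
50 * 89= 4450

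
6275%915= 785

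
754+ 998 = 1752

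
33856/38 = 16928/19 = 890.95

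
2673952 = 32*83561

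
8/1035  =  8/1035 = 0.01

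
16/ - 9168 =- 1/573 = - 0.00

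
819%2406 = 819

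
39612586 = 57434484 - 17821898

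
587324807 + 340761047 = 928085854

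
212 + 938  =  1150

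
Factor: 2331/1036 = 2^( - 2 )*3^2 = 9/4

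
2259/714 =753/238 = 3.16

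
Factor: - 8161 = - 8161^1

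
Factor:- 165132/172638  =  - 2^1 * 11^1*23^( -1)= - 22/23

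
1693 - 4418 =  - 2725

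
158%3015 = 158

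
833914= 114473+719441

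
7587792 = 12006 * 632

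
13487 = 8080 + 5407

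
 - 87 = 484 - 571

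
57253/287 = 199+20/41 = 199.49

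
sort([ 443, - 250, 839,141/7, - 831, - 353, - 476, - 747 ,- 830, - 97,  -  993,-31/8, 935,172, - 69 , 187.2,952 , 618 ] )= [ - 993, - 831, - 830, - 747 , - 476, - 353 , - 250,  -  97, - 69, - 31/8,  141/7, 172, 187.2,443,618,  839,935,952] 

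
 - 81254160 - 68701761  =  - 149955921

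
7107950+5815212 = 12923162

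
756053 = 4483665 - 3727612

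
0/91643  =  0 = 0.00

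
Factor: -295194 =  - 2^1*3^1*49199^1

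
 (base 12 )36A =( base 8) 1002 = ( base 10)514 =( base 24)la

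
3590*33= 118470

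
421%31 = 18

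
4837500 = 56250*86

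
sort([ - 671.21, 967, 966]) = [ -671.21, 966 , 967]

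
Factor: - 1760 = -2^5*5^1*11^1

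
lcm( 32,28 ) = 224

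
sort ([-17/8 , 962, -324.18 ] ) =[ - 324.18, - 17/8, 962 ] 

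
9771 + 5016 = 14787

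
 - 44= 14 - 58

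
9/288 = 1/32 = 0.03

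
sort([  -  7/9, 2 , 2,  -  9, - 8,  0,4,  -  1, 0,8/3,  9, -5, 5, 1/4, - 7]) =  [ - 9, - 8, - 7,  -  5,  -  1, - 7/9 , 0,0, 1/4,2, 2,8/3,4, 5,  9]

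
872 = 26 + 846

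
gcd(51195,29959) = 1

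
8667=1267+7400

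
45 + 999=1044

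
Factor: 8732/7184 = 2^(-2)*37^1 * 59^1*449^ ( - 1)=2183/1796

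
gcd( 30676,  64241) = 1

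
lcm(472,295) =2360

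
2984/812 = 746/203 = 3.67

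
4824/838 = 5 + 317/419 = 5.76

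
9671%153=32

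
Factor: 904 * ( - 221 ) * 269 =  - 53741896=-2^3*13^1 * 17^1* 113^1*269^1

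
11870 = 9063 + 2807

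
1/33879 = 1/33879  =  0.00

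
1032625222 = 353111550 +679513672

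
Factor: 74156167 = 41^1*1808687^1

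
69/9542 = 69/9542 = 0.01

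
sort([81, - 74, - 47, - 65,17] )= [ - 74, - 65, - 47,17, 81] 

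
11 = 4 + 7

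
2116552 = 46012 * 46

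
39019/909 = 42+ 841/909=42.93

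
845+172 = 1017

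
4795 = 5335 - 540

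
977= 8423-7446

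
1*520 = 520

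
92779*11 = 1020569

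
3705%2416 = 1289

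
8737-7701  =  1036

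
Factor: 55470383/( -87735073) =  - 53^1*71^1*2309^( - 1)*14741^1*37997^( - 1) 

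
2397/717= 799/239 = 3.34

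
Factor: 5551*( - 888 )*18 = - 88727184 = - 2^4*3^3*7^1*13^1*37^1* 61^1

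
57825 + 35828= 93653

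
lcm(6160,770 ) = 6160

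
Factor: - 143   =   - 11^1*13^1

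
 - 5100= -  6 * 850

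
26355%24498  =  1857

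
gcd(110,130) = 10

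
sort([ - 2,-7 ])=[ -7, - 2]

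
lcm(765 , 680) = 6120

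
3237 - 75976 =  - 72739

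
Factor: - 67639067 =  - 23^1*523^1*5623^1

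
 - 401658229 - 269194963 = - 670853192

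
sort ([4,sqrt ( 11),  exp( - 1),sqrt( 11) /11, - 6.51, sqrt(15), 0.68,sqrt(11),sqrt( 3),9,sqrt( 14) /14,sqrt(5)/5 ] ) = [- 6.51,sqrt(14) /14,sqrt (11)/11,exp( - 1),sqrt( 5 ) /5,0.68,sqrt(3),sqrt (11),sqrt( 11 ), sqrt ( 15 ),4,9]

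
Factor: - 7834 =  - 2^1* 3917^1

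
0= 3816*0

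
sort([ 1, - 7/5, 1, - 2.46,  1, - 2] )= [ - 2.46, - 2, - 7/5,  1, 1, 1 ]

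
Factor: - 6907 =-6907^1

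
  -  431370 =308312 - 739682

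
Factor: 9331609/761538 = 2^(- 1)*3^( - 1 )*7^2*157^1*1213^1 * 126923^ ( - 1)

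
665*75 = 49875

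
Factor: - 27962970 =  - 2^1*3^1*5^1*7^1 * 133157^1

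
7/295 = 7/295 = 0.02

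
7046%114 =92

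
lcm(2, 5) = 10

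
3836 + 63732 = 67568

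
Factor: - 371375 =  - 5^3*2971^1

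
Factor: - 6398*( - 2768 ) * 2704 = 47886931456 = 2^9 * 7^1*13^2*173^1*457^1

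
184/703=184/703 =0.26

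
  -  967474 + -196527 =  - 1164001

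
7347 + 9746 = 17093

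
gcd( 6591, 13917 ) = 3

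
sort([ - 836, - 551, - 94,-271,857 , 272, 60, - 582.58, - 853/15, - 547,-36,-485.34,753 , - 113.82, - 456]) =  [-836, - 582.58, - 551,-547,-485.34,  -  456,-271,  -  113.82,-94,  -  853/15,  -  36,60, 272,753,857]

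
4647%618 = 321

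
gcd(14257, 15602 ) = 269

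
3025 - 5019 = -1994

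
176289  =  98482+77807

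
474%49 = 33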